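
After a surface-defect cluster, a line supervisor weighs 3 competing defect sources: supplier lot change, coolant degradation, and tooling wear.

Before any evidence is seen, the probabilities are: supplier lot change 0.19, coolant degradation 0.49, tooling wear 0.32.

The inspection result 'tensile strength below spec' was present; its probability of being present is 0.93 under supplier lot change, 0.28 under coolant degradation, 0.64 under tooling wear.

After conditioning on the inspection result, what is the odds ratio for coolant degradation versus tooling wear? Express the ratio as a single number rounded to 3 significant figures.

0.670

Posterior odds equal prior odds times the likelihood ratio; only the two competing hypotheses matter.
  coolant degradation: 0.49 × 0.28 = 0.1372
  tooling wear: 0.32 × 0.64 = 0.2048
Posterior odds = 0.1372 / 0.2048 ≈ 0.670.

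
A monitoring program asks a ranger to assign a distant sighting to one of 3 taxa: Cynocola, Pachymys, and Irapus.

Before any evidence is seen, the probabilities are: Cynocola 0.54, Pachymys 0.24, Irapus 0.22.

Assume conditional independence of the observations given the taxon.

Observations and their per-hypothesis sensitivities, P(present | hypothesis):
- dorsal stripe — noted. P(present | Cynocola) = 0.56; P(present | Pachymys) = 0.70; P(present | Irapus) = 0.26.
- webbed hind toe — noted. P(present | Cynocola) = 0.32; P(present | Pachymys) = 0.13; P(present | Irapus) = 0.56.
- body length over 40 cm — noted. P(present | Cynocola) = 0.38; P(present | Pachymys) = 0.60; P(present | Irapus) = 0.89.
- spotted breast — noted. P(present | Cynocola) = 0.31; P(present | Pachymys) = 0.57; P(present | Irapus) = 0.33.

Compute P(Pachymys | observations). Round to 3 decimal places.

By Bayes' rule with conditional independence, the unnormalized weight for each hypothesis is prior × ∏ likelihoods:
  Cynocola: 0.54 × 0.56 × 0.32 × 0.38 × 0.31 = 0.011399
  Pachymys: 0.24 × 0.70 × 0.13 × 0.60 × 0.57 = 0.0074693
  Irapus: 0.22 × 0.26 × 0.56 × 0.89 × 0.33 = 0.0094078
The unnormalized weights sum to 0.028276.
P(Pachymys | evidence) = 0.0074693 / 0.028276 ≈ 0.264.

0.264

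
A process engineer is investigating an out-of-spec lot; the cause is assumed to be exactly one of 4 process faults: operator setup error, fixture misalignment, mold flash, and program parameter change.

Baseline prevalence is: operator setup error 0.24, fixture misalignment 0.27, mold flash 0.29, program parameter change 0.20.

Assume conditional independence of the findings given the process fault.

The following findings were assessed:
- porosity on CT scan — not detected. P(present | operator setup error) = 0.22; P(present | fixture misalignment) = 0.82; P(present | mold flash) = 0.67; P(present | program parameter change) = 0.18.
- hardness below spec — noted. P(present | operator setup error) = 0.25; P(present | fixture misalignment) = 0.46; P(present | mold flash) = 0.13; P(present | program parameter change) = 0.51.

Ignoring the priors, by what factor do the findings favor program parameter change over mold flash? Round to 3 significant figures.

9.75

The Bayes factor is the ratio of the joint likelihoods of the evidence pattern under the two hypotheses (using 1 − P(present | H) for each absent finding).
  program parameter change: (1 − 0.18) × 0.51 = 0.4182
  mold flash: (1 − 0.67) × 0.13 = 0.0429
Bayes factor = 0.4182 / 0.0429 ≈ 9.75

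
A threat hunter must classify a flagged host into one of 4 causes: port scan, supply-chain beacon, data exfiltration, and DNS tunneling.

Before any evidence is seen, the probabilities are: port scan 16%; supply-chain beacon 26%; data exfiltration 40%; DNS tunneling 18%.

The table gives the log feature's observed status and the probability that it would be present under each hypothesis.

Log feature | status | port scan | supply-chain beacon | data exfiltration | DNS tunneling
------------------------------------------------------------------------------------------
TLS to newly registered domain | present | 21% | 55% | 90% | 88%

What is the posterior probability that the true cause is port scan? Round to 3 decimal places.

0.048

By Bayes' rule, the unnormalized weight for each hypothesis is prior × likelihood:
  port scan: 0.16 × 0.21 = 0.0336
  supply-chain beacon: 0.26 × 0.55 = 0.143
  data exfiltration: 0.40 × 0.90 = 0.36
  DNS tunneling: 0.18 × 0.88 = 0.1584
Normalizing constant Z = 0.0336 + 0.143 + 0.36 + 0.1584 = 0.695.
P(port scan | evidence) = 0.0336 / 0.695 ≈ 0.048.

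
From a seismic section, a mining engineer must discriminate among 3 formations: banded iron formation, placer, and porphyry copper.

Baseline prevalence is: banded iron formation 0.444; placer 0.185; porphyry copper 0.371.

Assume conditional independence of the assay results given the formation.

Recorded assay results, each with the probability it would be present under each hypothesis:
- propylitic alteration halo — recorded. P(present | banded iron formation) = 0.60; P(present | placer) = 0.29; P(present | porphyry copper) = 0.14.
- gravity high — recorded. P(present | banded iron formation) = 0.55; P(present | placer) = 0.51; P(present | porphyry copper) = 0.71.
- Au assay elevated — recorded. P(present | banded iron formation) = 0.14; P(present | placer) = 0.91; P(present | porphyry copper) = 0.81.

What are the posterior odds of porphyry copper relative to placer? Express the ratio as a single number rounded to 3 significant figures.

The normalizing constant cancels in an odds ratio, so compute prior × likelihood for the two hypotheses only:
  porphyry copper: 0.371 × 0.14 × 0.71 × 0.81 = 0.029871
  placer: 0.185 × 0.29 × 0.51 × 0.91 = 0.024899
Posterior odds = 0.029871 / 0.024899 ≈ 1.20.

1.20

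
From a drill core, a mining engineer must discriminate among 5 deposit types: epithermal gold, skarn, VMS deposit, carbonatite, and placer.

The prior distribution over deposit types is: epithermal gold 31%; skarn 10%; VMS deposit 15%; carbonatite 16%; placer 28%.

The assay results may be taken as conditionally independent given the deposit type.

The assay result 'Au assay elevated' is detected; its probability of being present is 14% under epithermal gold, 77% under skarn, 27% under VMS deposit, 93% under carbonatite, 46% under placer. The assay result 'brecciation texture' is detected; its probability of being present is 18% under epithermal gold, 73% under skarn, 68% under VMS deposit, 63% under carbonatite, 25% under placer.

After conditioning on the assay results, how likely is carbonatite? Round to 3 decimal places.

For each hypothesis, the unnormalized posterior weight is prior × product of the assay result likelihoods:
  epithermal gold: 0.31 × 0.14 × 0.18 = 0.007812
  skarn: 0.10 × 0.77 × 0.73 = 0.05621
  VMS deposit: 0.15 × 0.27 × 0.68 = 0.02754
  carbonatite: 0.16 × 0.93 × 0.63 = 0.093744
  placer: 0.28 × 0.46 × 0.25 = 0.0322
Normalizing constant Z = 0.007812 + 0.05621 + 0.02754 + 0.093744 + 0.0322 = 0.21751.
P(carbonatite | evidence) = 0.093744 / 0.21751 ≈ 0.431.

0.431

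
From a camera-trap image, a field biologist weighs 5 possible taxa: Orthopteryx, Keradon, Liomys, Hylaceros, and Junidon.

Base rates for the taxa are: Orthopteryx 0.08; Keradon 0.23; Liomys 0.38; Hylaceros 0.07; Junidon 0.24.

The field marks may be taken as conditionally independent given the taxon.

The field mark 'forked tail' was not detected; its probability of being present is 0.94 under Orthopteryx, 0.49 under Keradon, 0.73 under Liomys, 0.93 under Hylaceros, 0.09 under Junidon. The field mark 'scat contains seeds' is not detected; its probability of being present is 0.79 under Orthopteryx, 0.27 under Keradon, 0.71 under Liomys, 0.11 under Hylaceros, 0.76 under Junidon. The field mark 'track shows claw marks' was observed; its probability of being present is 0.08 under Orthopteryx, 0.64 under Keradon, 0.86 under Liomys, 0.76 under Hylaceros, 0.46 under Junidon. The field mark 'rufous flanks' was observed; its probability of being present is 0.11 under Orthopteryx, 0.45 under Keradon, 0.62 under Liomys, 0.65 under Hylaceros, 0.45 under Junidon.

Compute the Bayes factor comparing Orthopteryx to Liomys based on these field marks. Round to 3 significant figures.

The Bayes factor is the ratio of the joint likelihoods of the field mark pattern under the two hypotheses (using 1 − P(present | H) for each absent field mark).
  Orthopteryx: (1 − 0.94) × (1 − 0.79) × 0.08 × 0.11 = 0.00011088
  Liomys: (1 − 0.73) × (1 − 0.71) × 0.86 × 0.62 = 0.04175
Bayes factor = 0.00011088 / 0.04175 ≈ 0.00266

0.00266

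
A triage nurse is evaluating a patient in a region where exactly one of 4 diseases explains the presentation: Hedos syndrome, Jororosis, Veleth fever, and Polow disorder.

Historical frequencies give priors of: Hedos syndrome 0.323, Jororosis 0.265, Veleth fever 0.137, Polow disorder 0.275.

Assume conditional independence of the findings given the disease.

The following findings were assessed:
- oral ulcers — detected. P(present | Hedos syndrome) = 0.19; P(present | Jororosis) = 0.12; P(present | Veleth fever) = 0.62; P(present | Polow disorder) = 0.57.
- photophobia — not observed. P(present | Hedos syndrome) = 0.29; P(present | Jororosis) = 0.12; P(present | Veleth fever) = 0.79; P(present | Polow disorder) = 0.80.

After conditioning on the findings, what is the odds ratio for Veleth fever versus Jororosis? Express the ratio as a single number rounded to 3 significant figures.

Posterior odds equal prior odds times the likelihood ratio; only the two competing hypotheses matter (using 1 − P(present | H) for each absent finding).
  Veleth fever: 0.137 × 0.62 × (1 − 0.79) = 0.017837
  Jororosis: 0.265 × 0.12 × (1 − 0.12) = 0.027984
Posterior odds = 0.017837 / 0.027984 ≈ 0.637.

0.637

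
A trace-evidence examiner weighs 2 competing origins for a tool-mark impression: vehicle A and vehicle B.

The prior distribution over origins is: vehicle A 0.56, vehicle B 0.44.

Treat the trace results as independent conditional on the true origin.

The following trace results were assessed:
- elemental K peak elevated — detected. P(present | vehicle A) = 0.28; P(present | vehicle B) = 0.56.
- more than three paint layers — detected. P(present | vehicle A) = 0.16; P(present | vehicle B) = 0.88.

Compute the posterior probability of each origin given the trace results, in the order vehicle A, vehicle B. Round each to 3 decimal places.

0.104, 0.896

Multiply each prior by the joint likelihood of the trace result pattern:
  vehicle A: 0.56 × 0.28 × 0.16 = 0.025088
  vehicle B: 0.44 × 0.56 × 0.88 = 0.21683
Normalizing constant Z = 0.025088 + 0.21683 = 0.24192.
P(vehicle A | evidence) = 0.025088 / 0.24192 ≈ 0.104
P(vehicle B | evidence) = 0.21683 / 0.24192 ≈ 0.896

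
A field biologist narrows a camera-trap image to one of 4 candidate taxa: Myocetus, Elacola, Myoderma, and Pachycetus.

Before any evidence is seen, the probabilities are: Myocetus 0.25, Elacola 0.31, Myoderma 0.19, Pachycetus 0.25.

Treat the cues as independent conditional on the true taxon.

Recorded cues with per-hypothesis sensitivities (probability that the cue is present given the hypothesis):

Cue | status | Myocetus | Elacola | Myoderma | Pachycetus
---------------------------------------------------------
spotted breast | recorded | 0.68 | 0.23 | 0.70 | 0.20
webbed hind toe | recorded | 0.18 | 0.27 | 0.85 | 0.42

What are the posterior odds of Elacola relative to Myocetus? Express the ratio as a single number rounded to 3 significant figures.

0.629

Unnormalized posterior weight (prior times the cue likelihoods) for each of the two hypotheses:
  Elacola: 0.31 × 0.23 × 0.27 = 0.019251
  Myocetus: 0.25 × 0.68 × 0.18 = 0.0306
Odds(Elacola : Myocetus) = 0.019251 / 0.0306 ≈ 0.629.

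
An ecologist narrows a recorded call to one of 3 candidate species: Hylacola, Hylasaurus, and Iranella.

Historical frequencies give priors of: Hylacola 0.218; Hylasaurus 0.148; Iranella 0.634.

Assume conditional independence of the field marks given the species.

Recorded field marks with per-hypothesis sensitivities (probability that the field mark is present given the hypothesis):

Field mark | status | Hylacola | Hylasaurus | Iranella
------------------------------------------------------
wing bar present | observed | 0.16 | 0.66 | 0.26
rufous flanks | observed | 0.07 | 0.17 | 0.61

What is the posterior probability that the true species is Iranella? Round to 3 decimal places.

Multiply each prior by the joint likelihood of the field mark pattern:
  Hylacola: 0.218 × 0.16 × 0.07 = 0.0024416
  Hylasaurus: 0.148 × 0.66 × 0.17 = 0.016606
  Iranella: 0.634 × 0.26 × 0.61 = 0.10055
Marginal likelihood of the evidence = 0.1196.
P(Iranella | evidence) = 0.10055 / 0.1196 ≈ 0.841.

0.841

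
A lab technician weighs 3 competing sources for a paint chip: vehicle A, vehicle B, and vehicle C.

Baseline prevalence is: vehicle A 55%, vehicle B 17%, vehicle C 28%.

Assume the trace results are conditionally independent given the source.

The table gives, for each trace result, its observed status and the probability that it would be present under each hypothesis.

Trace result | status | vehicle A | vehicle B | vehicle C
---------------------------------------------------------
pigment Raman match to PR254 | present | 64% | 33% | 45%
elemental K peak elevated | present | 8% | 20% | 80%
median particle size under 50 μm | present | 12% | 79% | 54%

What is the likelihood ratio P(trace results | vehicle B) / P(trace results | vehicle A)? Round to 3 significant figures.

8.49

The Bayes factor is the ratio of the joint likelihoods of the trace result pattern under the two hypotheses.
  vehicle B: 0.33 × 0.20 × 0.79 = 0.05214
  vehicle A: 0.64 × 0.08 × 0.12 = 0.006144
Bayes factor = 0.05214 / 0.006144 ≈ 8.49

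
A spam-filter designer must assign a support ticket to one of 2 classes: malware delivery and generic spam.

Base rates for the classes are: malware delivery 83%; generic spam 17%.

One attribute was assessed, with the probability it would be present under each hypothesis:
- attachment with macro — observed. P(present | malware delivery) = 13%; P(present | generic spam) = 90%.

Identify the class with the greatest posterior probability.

generic spam

Multiply each prior by the likelihood of the attribute:
  malware delivery: 0.83 × 0.13 = 0.1079
  generic spam: 0.17 × 0.90 = 0.153
Normalizing constant Z = 0.1079 + 0.153 = 0.2609.
P(malware delivery | evidence) ≈ 0.1079 / 0.2609 ≈ 0.414
P(generic spam | evidence) ≈ 0.153 / 0.2609 ≈ 0.586
The largest is 0.586, so generic spam is most probable.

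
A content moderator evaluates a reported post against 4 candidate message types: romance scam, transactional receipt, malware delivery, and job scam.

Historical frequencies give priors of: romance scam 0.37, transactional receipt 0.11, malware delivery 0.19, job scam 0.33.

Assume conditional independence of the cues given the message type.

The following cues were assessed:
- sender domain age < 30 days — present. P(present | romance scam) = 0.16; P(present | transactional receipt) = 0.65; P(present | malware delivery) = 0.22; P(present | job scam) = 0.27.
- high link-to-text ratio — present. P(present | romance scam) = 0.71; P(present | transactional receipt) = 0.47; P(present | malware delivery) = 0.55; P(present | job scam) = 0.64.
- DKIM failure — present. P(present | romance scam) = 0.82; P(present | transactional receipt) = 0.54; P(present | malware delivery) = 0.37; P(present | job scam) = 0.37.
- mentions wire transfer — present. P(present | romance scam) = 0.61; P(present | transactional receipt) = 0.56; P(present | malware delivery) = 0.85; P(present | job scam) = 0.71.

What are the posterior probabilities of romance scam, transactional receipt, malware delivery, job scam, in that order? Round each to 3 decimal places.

Multiply each prior by the joint likelihood of the cue pattern:
  romance scam: 0.37 × 0.16 × 0.71 × 0.82 × 0.61 = 0.021024
  transactional receipt: 0.11 × 0.65 × 0.47 × 0.54 × 0.56 = 0.010162
  malware delivery: 0.19 × 0.22 × 0.55 × 0.37 × 0.85 = 0.0072304
  job scam: 0.33 × 0.27 × 0.64 × 0.37 × 0.71 = 0.01498
The unnormalized weights sum to 0.053397.
P(romance scam | evidence) = 0.021024 / 0.053397 ≈ 0.394
P(transactional receipt | evidence) = 0.010162 / 0.053397 ≈ 0.190
P(malware delivery | evidence) = 0.0072304 / 0.053397 ≈ 0.135
P(job scam | evidence) = 0.01498 / 0.053397 ≈ 0.281

0.394, 0.190, 0.135, 0.281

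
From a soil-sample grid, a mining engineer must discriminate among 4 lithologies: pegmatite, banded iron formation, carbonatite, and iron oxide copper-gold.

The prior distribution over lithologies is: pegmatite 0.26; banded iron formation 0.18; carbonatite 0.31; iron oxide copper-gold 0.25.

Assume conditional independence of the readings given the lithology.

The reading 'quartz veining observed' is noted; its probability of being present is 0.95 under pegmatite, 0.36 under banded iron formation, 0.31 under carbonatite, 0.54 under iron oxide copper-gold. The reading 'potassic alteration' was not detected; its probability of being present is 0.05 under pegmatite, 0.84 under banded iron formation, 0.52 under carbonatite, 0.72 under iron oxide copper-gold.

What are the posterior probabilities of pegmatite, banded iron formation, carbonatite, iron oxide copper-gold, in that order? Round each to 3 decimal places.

By Bayes' rule with conditional independence, the unnormalized weight for each hypothesis is prior × ∏ likelihoods (using 1 − P(present | H) for each absent reading):
  pegmatite: 0.26 × 0.95 × (1 − 0.05) = 0.23465
  banded iron formation: 0.18 × 0.36 × (1 − 0.84) = 0.010368
  carbonatite: 0.31 × 0.31 × (1 − 0.52) = 0.046128
  iron oxide copper-gold: 0.25 × 0.54 × (1 − 0.72) = 0.0378
Normalizing constant Z = 0.23465 + 0.010368 + 0.046128 + 0.0378 = 0.32895.
P(pegmatite | evidence) = 0.23465 / 0.32895 ≈ 0.713
P(banded iron formation | evidence) = 0.010368 / 0.32895 ≈ 0.032
P(carbonatite | evidence) = 0.046128 / 0.32895 ≈ 0.140
P(iron oxide copper-gold | evidence) = 0.0378 / 0.32895 ≈ 0.115

0.713, 0.032, 0.140, 0.115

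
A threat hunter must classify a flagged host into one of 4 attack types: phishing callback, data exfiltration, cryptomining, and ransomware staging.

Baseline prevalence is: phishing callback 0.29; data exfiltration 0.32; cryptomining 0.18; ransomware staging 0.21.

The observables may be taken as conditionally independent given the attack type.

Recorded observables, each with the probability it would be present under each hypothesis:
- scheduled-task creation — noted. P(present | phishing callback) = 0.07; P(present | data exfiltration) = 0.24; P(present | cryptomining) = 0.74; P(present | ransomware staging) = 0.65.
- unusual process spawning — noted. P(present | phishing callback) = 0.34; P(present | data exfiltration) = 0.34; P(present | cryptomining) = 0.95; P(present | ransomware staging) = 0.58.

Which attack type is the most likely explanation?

By Bayes' rule with conditional independence, the unnormalized weight for each hypothesis is prior × ∏ likelihoods:
  phishing callback: 0.29 × 0.07 × 0.34 = 0.006902
  data exfiltration: 0.32 × 0.24 × 0.34 = 0.026112
  cryptomining: 0.18 × 0.74 × 0.95 = 0.12654
  ransomware staging: 0.21 × 0.65 × 0.58 = 0.07917
Normalizing constant Z = 0.006902 + 0.026112 + 0.12654 + 0.07917 = 0.23872.
P(phishing callback | evidence) ≈ 0.006902 / 0.23872 ≈ 0.029
P(data exfiltration | evidence) ≈ 0.026112 / 0.23872 ≈ 0.109
P(cryptomining | evidence) ≈ 0.12654 / 0.23872 ≈ 0.530
P(ransomware staging | evidence) ≈ 0.07917 / 0.23872 ≈ 0.332
The largest is 0.530, so cryptomining is most probable.

cryptomining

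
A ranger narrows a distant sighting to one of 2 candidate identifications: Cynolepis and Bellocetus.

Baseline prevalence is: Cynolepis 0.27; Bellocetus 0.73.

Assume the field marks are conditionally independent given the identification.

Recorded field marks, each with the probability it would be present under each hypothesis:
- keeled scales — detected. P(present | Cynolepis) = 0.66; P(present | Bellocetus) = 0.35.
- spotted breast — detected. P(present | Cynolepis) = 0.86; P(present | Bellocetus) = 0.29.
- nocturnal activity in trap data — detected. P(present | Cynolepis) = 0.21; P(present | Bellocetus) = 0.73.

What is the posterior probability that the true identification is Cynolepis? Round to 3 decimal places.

0.373

Multiply each prior by the joint likelihood of the field mark pattern:
  Cynolepis: 0.27 × 0.66 × 0.86 × 0.21 = 0.032183
  Bellocetus: 0.73 × 0.35 × 0.29 × 0.73 = 0.054089
Marginal likelihood of the evidence = 0.086272.
P(Cynolepis | evidence) = 0.032183 / 0.086272 ≈ 0.373.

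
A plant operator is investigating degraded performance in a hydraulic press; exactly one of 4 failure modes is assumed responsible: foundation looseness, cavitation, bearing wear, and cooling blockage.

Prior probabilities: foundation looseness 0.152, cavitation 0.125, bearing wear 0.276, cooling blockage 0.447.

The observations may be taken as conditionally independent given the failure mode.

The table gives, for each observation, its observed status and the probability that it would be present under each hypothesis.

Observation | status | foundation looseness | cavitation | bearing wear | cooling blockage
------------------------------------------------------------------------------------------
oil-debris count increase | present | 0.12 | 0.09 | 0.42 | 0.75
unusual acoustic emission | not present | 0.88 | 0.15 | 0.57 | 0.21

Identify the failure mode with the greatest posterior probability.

cooling blockage

Multiply each prior by the joint likelihood of the evidence pattern (using 1 − P(present | H) for each absent observation):
  foundation looseness: 0.152 × 0.12 × (1 − 0.88) = 0.0021888
  cavitation: 0.125 × 0.09 × (1 − 0.15) = 0.0095625
  bearing wear: 0.276 × 0.42 × (1 − 0.57) = 0.049846
  cooling blockage: 0.447 × 0.75 × (1 − 0.21) = 0.26485
Marginal likelihood of the evidence = 0.32644.
P(foundation looseness | evidence) ≈ 0.0021888 / 0.32644 ≈ 0.007
P(cavitation | evidence) ≈ 0.0095625 / 0.32644 ≈ 0.029
P(bearing wear | evidence) ≈ 0.049846 / 0.32644 ≈ 0.153
P(cooling blockage | evidence) ≈ 0.26485 / 0.32644 ≈ 0.811
The largest is 0.811, so cooling blockage is most probable.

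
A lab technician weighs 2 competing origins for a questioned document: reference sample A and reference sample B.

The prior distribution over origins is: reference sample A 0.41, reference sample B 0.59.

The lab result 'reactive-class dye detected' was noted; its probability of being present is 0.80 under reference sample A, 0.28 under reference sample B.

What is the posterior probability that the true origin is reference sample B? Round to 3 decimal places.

0.335

For each hypothesis, the unnormalized posterior weight is prior × likelihood:
  reference sample A: 0.41 × 0.80 = 0.328
  reference sample B: 0.59 × 0.28 = 0.1652
Normalizing constant Z = 0.328 + 0.1652 = 0.4932.
P(reference sample B | evidence) = 0.1652 / 0.4932 ≈ 0.335.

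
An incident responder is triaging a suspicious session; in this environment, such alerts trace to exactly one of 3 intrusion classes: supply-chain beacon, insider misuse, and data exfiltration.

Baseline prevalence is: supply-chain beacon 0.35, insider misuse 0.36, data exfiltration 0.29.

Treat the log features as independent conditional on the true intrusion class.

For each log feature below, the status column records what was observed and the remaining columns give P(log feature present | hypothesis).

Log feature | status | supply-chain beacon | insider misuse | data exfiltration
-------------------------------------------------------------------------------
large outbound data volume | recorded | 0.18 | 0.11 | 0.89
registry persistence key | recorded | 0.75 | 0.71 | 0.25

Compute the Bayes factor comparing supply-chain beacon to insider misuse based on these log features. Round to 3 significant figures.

Joint likelihood of the log feature pattern under each hypothesis:
  supply-chain beacon: 0.18 × 0.75 = 0.135
  insider misuse: 0.11 × 0.71 = 0.0781
Bayes factor = 0.135 / 0.0781 ≈ 1.73

1.73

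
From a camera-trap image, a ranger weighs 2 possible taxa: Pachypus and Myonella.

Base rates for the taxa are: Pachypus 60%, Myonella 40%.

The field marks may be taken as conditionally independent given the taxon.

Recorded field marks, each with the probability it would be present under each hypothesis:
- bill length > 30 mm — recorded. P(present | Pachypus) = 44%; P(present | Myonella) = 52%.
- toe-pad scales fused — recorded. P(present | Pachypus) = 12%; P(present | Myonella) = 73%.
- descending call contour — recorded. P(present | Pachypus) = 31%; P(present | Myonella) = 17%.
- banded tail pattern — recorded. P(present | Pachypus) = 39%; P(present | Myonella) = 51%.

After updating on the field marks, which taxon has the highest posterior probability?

Multiply each prior by the joint likelihood of the field mark pattern:
  Pachypus: 0.60 × 0.44 × 0.12 × 0.31 × 0.39 = 0.0038301
  Myonella: 0.40 × 0.52 × 0.73 × 0.17 × 0.51 = 0.013165
The unnormalized weights sum to 0.016995.
P(Pachypus | evidence) ≈ 0.0038301 / 0.016995 ≈ 0.225
P(Myonella | evidence) ≈ 0.013165 / 0.016995 ≈ 0.775
The largest is 0.775, so Myonella is most probable.

Myonella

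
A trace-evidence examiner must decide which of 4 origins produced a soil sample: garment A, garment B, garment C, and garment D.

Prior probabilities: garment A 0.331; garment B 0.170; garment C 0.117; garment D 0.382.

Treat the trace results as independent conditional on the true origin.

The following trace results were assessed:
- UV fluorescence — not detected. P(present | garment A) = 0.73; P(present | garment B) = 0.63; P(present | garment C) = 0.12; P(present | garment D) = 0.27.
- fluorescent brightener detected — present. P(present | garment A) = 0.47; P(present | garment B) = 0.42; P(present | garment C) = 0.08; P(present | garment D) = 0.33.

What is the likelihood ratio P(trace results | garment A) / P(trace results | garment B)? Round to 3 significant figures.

0.817

Take the product of per-trace result likelihoods under each hypothesis (using 1 − P(present | H) for each absent trace result), then divide.
  garment A: (1 − 0.73) × 0.47 = 0.1269
  garment B: (1 − 0.63) × 0.42 = 0.1554
Bayes factor = 0.1269 / 0.1554 ≈ 0.817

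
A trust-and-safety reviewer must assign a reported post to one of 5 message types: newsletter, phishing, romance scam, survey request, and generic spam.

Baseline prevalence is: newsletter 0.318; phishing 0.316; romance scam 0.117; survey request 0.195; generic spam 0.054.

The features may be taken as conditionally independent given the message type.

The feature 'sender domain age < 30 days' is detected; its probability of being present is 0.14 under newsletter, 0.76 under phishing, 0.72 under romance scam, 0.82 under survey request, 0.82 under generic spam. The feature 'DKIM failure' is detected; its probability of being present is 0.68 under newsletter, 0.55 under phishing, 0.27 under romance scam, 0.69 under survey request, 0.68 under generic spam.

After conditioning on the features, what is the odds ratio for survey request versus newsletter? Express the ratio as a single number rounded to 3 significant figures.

Posterior odds equal prior odds times the likelihood ratio; only the two competing hypotheses matter.
  survey request: 0.195 × 0.82 × 0.69 = 0.11033
  newsletter: 0.318 × 0.14 × 0.68 = 0.030274
Odds(survey request : newsletter) = 0.11033 / 0.030274 ≈ 3.64.

3.64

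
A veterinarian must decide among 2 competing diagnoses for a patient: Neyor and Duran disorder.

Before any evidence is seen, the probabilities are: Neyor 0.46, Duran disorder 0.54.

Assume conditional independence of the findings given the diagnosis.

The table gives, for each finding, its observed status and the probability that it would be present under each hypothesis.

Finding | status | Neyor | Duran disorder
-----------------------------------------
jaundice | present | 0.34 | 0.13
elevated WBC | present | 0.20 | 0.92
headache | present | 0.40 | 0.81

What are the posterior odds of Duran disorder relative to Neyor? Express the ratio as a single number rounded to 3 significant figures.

4.18

Unnormalized posterior weight (prior times the finding likelihoods) for each of the two hypotheses:
  Duran disorder: 0.54 × 0.13 × 0.92 × 0.81 = 0.052313
  Neyor: 0.46 × 0.34 × 0.20 × 0.40 = 0.012512
Odds(Duran disorder : Neyor) = 0.052313 / 0.012512 ≈ 4.18.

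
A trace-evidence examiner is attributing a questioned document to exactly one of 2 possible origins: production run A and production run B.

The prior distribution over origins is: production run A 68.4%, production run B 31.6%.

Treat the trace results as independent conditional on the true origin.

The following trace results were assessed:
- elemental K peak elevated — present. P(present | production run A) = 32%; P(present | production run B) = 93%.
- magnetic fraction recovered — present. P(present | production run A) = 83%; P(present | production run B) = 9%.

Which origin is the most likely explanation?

production run A

Multiply each prior by the joint likelihood of the trace result pattern:
  production run A: 0.684 × 0.32 × 0.83 = 0.18167
  production run B: 0.316 × 0.93 × 0.09 = 0.026449
The unnormalized weights sum to 0.20812.
P(production run A | evidence) ≈ 0.18167 / 0.20812 ≈ 0.873
P(production run B | evidence) ≈ 0.026449 / 0.20812 ≈ 0.127
The largest is 0.873, so production run A is most probable.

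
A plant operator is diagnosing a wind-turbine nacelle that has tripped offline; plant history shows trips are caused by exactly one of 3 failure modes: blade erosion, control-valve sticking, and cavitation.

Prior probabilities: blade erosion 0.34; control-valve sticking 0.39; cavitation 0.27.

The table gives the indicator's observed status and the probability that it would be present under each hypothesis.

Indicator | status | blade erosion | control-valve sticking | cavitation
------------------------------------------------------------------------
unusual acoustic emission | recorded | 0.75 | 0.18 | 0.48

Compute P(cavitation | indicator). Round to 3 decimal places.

0.285

By Bayes' rule, the unnormalized weight for each hypothesis is prior × likelihood:
  blade erosion: 0.34 × 0.75 = 0.255
  control-valve sticking: 0.39 × 0.18 = 0.0702
  cavitation: 0.27 × 0.48 = 0.1296
Marginal likelihood of the evidence = 0.4548.
P(cavitation | evidence) = 0.1296 / 0.4548 ≈ 0.285.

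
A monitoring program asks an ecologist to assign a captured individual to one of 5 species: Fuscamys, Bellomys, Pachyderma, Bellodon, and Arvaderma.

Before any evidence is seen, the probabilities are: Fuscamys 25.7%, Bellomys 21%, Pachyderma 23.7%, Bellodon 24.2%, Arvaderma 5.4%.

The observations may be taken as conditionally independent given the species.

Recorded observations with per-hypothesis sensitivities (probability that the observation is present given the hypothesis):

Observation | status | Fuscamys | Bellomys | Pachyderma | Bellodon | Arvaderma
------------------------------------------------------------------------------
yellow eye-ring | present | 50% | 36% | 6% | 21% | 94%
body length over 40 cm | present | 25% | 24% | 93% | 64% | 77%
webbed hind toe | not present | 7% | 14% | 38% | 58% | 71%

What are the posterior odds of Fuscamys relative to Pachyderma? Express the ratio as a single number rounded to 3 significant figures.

3.64

Posterior odds equal prior odds times the likelihood ratio; only the two competing hypotheses matter (using 1 − P(present | H) for each absent observation).
  Fuscamys: 0.257 × 0.50 × 0.25 × (1 − 0.07) = 0.029876
  Pachyderma: 0.237 × 0.06 × 0.93 × (1 − 0.38) = 0.0081993
Posterior odds = 0.029876 / 0.0081993 ≈ 3.64.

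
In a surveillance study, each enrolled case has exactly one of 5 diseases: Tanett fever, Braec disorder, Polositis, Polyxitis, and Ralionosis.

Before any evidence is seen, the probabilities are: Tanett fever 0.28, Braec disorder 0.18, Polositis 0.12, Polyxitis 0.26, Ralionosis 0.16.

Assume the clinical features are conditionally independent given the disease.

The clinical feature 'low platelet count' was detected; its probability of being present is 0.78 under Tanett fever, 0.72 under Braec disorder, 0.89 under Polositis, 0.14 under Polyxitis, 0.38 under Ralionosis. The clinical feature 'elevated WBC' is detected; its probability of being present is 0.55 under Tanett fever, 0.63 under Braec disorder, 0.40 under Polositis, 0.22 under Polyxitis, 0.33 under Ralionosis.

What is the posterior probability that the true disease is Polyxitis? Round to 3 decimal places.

For each hypothesis, the unnormalized posterior weight is prior × product of the clinical feature likelihoods:
  Tanett fever: 0.28 × 0.78 × 0.55 = 0.12012
  Braec disorder: 0.18 × 0.72 × 0.63 = 0.081648
  Polositis: 0.12 × 0.89 × 0.40 = 0.04272
  Polyxitis: 0.26 × 0.14 × 0.22 = 0.008008
  Ralionosis: 0.16 × 0.38 × 0.33 = 0.020064
Normalizing constant Z = 0.12012 + 0.081648 + 0.04272 + 0.008008 + 0.020064 = 0.27256.
P(Polyxitis | evidence) = 0.008008 / 0.27256 ≈ 0.029.

0.029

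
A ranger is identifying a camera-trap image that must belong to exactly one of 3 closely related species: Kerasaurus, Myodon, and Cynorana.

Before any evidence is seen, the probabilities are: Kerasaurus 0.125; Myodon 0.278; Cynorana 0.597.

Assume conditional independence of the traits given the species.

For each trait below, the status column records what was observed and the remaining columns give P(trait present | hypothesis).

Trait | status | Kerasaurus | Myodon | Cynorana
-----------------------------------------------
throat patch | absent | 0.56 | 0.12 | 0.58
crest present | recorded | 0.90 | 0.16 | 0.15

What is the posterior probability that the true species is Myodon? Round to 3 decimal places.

By Bayes' rule with conditional independence, the unnormalized weight for each hypothesis is prior × ∏ likelihoods (using 1 − P(present | H) for each absent trait):
  Kerasaurus: 0.125 × (1 − 0.56) × 0.90 = 0.0495
  Myodon: 0.278 × (1 − 0.12) × 0.16 = 0.039142
  Cynorana: 0.597 × (1 − 0.58) × 0.15 = 0.037611
Normalizing constant Z = 0.0495 + 0.039142 + 0.037611 = 0.12625.
P(Myodon | evidence) = 0.039142 / 0.12625 ≈ 0.310.

0.310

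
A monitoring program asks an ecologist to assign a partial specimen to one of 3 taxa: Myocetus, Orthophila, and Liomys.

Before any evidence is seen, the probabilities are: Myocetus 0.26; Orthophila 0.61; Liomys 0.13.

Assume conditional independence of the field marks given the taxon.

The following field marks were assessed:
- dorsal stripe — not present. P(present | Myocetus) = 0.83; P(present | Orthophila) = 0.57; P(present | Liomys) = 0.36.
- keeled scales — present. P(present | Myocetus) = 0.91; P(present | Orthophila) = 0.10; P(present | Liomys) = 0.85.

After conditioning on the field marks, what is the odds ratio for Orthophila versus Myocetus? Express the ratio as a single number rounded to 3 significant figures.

Unnormalized posterior weight (prior times the field mark likelihoods) for each of the two hypotheses (using 1 − P(present | H) for each absent field mark):
  Orthophila: 0.61 × (1 − 0.57) × 0.10 = 0.02623
  Myocetus: 0.26 × (1 − 0.83) × 0.91 = 0.040222
Odds(Orthophila : Myocetus) = 0.02623 / 0.040222 ≈ 0.652.

0.652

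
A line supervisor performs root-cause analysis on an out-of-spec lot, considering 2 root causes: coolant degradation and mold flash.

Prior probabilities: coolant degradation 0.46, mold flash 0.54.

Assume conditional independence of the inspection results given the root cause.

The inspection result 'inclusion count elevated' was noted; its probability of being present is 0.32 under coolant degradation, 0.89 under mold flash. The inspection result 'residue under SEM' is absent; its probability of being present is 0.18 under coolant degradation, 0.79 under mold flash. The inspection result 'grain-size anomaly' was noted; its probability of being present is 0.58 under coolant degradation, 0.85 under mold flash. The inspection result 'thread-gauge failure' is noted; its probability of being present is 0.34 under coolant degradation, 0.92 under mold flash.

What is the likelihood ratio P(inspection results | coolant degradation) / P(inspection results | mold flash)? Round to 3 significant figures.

0.354

The Bayes factor is the ratio of the joint likelihoods of the inspection result pattern under the two hypotheses (using 1 − P(present | H) for each absent inspection result).
  coolant degradation: 0.32 × (1 − 0.18) × 0.58 × 0.34 = 0.051745
  mold flash: 0.89 × (1 − 0.79) × 0.85 × 0.92 = 0.14616
Bayes factor = 0.051745 / 0.14616 ≈ 0.354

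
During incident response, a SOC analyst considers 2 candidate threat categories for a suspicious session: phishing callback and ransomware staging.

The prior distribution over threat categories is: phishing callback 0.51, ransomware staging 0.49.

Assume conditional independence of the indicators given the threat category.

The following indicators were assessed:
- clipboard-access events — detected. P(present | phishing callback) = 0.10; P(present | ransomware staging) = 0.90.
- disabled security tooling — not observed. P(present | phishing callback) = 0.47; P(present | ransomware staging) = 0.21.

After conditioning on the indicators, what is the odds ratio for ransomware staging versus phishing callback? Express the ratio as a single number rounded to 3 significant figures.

12.9

Posterior odds equal prior odds times the likelihood ratio; only the two competing hypotheses matter (using 1 − P(present | H) for each absent indicator).
  ransomware staging: 0.49 × 0.90 × (1 − 0.21) = 0.34839
  phishing callback: 0.51 × 0.10 × (1 − 0.47) = 0.02703
Posterior odds = 0.34839 / 0.02703 ≈ 12.9.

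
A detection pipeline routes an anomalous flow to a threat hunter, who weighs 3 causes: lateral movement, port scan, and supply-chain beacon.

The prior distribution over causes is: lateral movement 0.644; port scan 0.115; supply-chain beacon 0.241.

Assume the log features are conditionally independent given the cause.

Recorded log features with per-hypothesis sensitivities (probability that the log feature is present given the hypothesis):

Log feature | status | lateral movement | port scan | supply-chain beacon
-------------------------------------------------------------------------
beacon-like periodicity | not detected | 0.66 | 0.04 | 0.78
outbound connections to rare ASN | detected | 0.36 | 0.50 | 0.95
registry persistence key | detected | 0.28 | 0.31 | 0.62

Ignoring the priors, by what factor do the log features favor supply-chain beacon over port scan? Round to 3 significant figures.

0.871

Joint likelihood of the log feature pattern under each hypothesis (using 1 − P(present | H) for each absent log feature):
  supply-chain beacon: (1 − 0.78) × 0.95 × 0.62 = 0.12958
  port scan: (1 − 0.04) × 0.50 × 0.31 = 0.1488
Bayes factor = 0.12958 / 0.1488 ≈ 0.871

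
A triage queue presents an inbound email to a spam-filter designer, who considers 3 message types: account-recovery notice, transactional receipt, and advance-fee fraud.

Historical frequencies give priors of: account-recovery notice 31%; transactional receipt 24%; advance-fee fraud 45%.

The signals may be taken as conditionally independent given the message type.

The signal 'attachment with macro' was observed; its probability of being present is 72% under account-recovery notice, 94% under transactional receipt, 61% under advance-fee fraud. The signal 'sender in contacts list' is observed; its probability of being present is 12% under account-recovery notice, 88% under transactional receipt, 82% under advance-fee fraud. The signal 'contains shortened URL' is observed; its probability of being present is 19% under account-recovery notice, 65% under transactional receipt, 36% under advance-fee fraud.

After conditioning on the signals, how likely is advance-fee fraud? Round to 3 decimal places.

0.377

By Bayes' rule with conditional independence, the unnormalized weight for each hypothesis is prior × ∏ likelihoods:
  account-recovery notice: 0.31 × 0.72 × 0.12 × 0.19 = 0.005089
  transactional receipt: 0.24 × 0.94 × 0.88 × 0.65 = 0.12904
  advance-fee fraud: 0.45 × 0.61 × 0.82 × 0.36 = 0.081032
The unnormalized weights sum to 0.21516.
P(advance-fee fraud | evidence) = 0.081032 / 0.21516 ≈ 0.377.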